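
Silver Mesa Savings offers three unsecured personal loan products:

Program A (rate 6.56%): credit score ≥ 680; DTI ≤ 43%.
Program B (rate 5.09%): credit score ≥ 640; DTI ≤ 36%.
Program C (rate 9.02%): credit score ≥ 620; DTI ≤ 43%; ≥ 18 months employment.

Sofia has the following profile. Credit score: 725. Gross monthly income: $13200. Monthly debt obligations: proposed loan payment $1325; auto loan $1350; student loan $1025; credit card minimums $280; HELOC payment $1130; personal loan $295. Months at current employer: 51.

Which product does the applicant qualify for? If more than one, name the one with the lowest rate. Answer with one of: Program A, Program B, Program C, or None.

Total debts = (1,325 + 1,350 + 1,025 + 280 + 1,130 + 295) = 5,405; DTI = 5,405/13,200 = 40.9%.
Program A: score 725 ≥ 680; DTI 40.9% ≤ 43% → qualifies.
Program B: score 725 ≥ 640; DTI 40.9% > 36% → does not qualify.
Program C: score 725 ≥ 620; DTI 40.9% ≤ 43%; employment 51 ≥ 18 mo → qualifies.
Qualifying: Program A, Program C. Lowest rate is 6.56% → Program A.

Program A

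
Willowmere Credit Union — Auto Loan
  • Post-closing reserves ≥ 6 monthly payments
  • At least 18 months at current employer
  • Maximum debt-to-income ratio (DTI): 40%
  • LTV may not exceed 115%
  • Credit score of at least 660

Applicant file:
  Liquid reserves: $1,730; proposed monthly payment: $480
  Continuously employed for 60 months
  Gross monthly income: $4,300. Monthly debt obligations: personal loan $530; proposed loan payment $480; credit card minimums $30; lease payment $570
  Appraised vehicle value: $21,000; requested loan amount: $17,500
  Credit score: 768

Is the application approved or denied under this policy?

Reserves = 1,730/480 = 3.6 months < 6
Employment 60 ≥ 18 months
Total monthly debts = (530 + 480 + 30 + 570) = 1,610. DTI: 1,610 ÷ 4,300 = 37.4%, within the 40% cap
LTV: 17,500 ÷ 21,000 = 83.3%, within 115% cap
Credit score 768 ≥ 660 (meets)
Fails on reserves.

Denied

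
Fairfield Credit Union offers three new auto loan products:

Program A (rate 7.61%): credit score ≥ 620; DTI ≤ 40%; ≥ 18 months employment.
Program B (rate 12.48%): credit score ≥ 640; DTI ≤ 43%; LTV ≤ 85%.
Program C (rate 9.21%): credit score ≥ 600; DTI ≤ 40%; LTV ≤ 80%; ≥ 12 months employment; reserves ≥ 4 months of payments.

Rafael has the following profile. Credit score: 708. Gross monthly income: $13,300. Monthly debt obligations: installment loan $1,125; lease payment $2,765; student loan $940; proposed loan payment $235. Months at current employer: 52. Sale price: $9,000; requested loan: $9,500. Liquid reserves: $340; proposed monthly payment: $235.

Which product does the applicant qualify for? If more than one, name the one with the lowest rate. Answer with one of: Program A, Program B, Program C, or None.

Total debts = (1,125 + 2,765 + 940 + 235) = 5,065; DTI = 5,065/13,300 = 38.1%.
LTV = 9,500/9,000 = 105.6%.
Reserves = 340/235 = 1.4 months.
Program A: score 708 ≥ 620; DTI 38.1% ≤ 40%; employment 52 ≥ 18 mo → qualifies.
Program B: score 708 ≥ 640; DTI 38.1% ≤ 43%; LTV 105.6% > 85% → does not qualify.
Program C: score 708 ≥ 600; DTI 38.1% ≤ 40%; LTV 105.6% > 80%; employment 52 ≥ 12 mo; reserves 1.4 < 4 mo → does not qualify.

Program A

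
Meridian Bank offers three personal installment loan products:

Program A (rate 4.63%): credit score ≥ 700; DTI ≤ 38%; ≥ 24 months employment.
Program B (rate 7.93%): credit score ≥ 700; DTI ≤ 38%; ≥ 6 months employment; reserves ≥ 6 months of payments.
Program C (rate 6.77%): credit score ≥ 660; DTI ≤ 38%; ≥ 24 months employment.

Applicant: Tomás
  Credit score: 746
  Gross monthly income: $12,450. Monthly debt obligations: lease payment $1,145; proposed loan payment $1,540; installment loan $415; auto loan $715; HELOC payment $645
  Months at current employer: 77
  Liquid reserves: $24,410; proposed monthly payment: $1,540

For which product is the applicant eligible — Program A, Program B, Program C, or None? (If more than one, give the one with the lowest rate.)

Program A

Total debts = (1,145 + 1,540 + 415 + 715 + 645) = 4,460; DTI = 4,460/12,450 = 35.8%.
Reserves = 24,410/1,540 = 15.9 months.
Program A: score 746 ≥ 700; DTI 35.8% ≤ 38%; employment 77 ≥ 24 mo → qualifies.
Program B: score 746 ≥ 700; DTI 35.8% ≤ 38%; employment 77 ≥ 6 mo; reserves 15.9 ≥ 6 mo → qualifies.
Program C: score 746 ≥ 660; DTI 35.8% ≤ 38%; employment 77 ≥ 24 mo → qualifies.
Qualifying: Program A, Program B, Program C. Lowest rate is 4.63% → Program A.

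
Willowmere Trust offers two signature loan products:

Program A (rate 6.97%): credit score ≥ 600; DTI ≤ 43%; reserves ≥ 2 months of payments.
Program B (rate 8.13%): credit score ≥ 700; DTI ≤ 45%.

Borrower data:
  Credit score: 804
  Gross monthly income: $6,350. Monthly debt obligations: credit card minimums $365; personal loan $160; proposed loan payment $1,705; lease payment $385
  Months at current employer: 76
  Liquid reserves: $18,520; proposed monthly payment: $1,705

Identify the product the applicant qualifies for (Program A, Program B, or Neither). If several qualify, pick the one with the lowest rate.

Program A

Total debts = (365 + 160 + 1,705 + 385) = 2,615; DTI = 2,615/6,350 = 41.2%.
Reserves = 18,520/1,705 = 10.9 months.
Program A: score 804 ≥ 600; DTI 41.2% ≤ 43%; reserves 10.9 ≥ 2 mo → qualifies.
Program B: score 804 ≥ 700; DTI 41.2% ≤ 45% → qualifies.
Qualifying: Program A, Program B. Lowest rate is 6.97% → Program A.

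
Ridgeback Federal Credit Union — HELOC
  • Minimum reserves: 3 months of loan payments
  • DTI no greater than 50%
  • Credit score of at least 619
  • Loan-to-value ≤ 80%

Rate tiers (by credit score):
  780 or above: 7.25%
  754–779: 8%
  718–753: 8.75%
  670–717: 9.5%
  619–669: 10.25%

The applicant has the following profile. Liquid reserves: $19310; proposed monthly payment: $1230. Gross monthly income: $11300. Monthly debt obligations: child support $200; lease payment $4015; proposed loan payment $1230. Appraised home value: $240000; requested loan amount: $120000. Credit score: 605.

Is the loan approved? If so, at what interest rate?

Credit score 605 < 619 (below minimum)
Reserves = 19,310/1,230 = 15.7 months ≥ 3
Total monthly debts = (200 + 4,015 + 1,230) = 5,445. DTI = 5,445/11,300 = 48.2% ≤ 50%
Loan-to-value = 120,000/240,000 = 50% — pass (80% max)
Not all requirements met → denied.

Denied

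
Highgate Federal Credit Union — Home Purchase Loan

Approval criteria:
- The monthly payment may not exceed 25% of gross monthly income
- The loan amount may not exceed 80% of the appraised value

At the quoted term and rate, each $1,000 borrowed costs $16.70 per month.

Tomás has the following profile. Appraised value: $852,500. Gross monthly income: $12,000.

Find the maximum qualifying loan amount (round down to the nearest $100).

Payment cap: 25% × $12,000 = $3,000/month.
At $16.70 per $1,000, that supports 3,000/16.70 × 1,000 ≈ $179,640 → $179,600.
LTV cap: 80% × $852,500 = $682,000 → $682,000.
Binding constraint: payment-to-income.

$179,600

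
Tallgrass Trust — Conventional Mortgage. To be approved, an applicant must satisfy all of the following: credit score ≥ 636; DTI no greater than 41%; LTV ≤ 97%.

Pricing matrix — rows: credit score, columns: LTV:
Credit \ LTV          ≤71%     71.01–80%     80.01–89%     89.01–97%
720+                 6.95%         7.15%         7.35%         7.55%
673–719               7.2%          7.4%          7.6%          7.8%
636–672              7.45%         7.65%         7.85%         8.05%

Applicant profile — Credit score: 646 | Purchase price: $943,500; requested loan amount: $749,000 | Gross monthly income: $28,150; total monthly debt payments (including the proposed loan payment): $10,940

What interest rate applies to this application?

7.65%

Credit score 646 ≥ 636; Debt-to-income = 10,940/28,150 = 38.9% — meets 41% limit
Loan-to-value = 749,000/943,500 = 79.4% — pass (97% max)
Credit 646 → row 636–672; LTV 79.4% → column 71.01–80%. Grid cell → 7.65%.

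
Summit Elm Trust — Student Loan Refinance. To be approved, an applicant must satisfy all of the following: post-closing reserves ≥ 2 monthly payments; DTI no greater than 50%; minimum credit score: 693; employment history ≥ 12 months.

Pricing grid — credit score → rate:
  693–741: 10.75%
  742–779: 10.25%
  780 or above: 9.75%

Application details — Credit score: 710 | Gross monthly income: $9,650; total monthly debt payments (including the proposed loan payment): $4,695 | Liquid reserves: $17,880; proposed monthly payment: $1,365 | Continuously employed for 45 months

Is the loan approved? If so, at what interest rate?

Credit score 710 ≥ 693 (meets minimum)
Liquid reserves cover 17,880/1,365 = 13.1 months — ≥ 2 required
Employment 45 ≥ 12 months
DTI: 4,695 ÷ 9,650 = 48.7%, within the 50% cap
All requirements met. Score 710 falls in the 693–741 tier → 10.75%.

Approved at 10.75%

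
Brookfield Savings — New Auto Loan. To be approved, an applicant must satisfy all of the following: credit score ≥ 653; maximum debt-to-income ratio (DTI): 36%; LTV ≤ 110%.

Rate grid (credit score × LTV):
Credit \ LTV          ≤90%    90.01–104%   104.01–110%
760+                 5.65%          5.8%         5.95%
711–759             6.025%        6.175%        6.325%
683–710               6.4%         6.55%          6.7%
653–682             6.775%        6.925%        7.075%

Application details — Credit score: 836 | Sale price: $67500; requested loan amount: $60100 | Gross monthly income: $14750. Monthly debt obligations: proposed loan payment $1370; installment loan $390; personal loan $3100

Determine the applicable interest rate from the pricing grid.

Credit score 836 ≥ 653; Total monthly debts = (1,370 + 390 + 3,100) = 4,860. DTI = 4,860/14,750 = 32.9% ≤ 36%
LTV: 60,100 ÷ 67,500 = 89%, within 110% cap
Row: 836 falls in 760+. Column: 89% falls in ≤90%. Rate = 5.65%.

5.65%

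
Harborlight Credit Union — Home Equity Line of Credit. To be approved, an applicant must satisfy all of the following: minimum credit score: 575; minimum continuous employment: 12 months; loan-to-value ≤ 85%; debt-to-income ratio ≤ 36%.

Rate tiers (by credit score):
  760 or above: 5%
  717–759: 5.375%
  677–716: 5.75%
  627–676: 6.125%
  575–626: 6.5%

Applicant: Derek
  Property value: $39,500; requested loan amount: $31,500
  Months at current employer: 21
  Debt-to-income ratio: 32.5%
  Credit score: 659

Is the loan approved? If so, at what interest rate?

Approved at 6.125%

Credit score 659 ≥ 575 (meets minimum)
LTV = 31,500/39,500 = 79.7% ≤ 85%
Employment 21 ≥ 12 months
Debt-to-income 32.5% vs 36% cap — pass
All requirements met. Score 659 falls in the 627–676 tier → 6.125%.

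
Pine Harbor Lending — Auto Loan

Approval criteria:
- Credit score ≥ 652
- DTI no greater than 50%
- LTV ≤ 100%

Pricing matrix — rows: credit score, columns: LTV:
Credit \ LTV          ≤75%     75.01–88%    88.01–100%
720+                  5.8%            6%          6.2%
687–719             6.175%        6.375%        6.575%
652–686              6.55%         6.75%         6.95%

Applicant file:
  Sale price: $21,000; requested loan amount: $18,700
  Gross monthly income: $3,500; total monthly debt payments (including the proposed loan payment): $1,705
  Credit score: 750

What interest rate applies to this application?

Credit score 750 ≥ 652; Debt-to-income = 1,705/3,500 = 48.7% — meets 50% limit
LTV: 18,700 ÷ 21,000 = 89%, within 100% cap
Score 750 is in the 720+ band; LTV 89% is in the 88.01–100% band → 6.2%.

6.2%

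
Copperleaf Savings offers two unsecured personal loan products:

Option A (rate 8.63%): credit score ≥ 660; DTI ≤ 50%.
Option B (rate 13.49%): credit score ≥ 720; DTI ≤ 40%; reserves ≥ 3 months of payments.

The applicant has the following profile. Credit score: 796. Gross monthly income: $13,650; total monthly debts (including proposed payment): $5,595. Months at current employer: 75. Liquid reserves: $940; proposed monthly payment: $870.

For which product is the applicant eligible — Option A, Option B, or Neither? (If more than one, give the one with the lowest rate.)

Option A

DTI = 5,595/13,650 = 41%.
Reserves = 940/870 = 1.1 months.
Option A: score 796 ≥ 660; DTI 41% ≤ 50% → qualifies.
Option B: score 796 ≥ 720; DTI 41% > 40%; reserves 1.1 < 3 mo → does not qualify.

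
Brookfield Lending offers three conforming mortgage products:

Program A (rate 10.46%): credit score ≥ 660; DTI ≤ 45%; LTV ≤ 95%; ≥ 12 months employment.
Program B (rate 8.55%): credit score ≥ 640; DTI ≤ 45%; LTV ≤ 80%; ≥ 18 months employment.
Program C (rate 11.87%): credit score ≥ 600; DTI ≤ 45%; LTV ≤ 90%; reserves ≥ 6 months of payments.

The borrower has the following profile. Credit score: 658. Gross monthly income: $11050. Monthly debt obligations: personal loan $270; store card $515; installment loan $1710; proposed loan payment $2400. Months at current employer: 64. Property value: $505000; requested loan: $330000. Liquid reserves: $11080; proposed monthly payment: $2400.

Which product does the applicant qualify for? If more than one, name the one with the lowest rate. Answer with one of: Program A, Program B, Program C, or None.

Program B

Total debts = (270 + 515 + 1,710 + 2,400) = 4,895; DTI = 4,895/11,050 = 44.3%.
LTV = 330,000/505,000 = 65.3%.
Reserves = 11,080/2,400 = 4.6 months.
Program A: score 658 < 660; DTI 44.3% ≤ 45%; LTV 65.3% ≤ 95%; employment 64 ≥ 12 mo → does not qualify.
Program B: score 658 ≥ 640; DTI 44.3% ≤ 45%; LTV 65.3% ≤ 80%; employment 64 ≥ 18 mo → qualifies.
Program C: score 658 ≥ 600; DTI 44.3% ≤ 45%; LTV 65.3% ≤ 90%; reserves 4.6 < 6 mo → does not qualify.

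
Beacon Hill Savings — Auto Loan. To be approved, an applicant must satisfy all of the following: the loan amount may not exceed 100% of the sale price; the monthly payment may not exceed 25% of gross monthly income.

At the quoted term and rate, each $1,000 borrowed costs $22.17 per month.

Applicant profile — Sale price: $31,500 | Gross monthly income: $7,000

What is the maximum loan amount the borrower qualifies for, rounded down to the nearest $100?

$31,500

Payment cap: 25% × $7,000 = $1,750/month.
At $22.17 per $1,000, that supports 1,750/22.17 × 1,000 ≈ $78,935 → $78,900.
LTV cap: 100% × $31,500 = $31,500 → $31,500.
Binding constraint: loan-to-value.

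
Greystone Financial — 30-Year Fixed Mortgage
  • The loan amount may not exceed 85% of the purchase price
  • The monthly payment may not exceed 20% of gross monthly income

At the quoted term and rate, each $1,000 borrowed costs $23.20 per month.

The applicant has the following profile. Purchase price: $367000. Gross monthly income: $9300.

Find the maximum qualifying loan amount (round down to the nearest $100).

$80,100

Payment cap: 20% × $9,300 = $1,860/month.
At $23.20 per $1,000, that supports 1,860/23.20 × 1,000 ≈ $80,172 → $80,100.
LTV cap: 85% × $367,000 = $311,950 → $311,900.
Binding constraint: payment-to-income.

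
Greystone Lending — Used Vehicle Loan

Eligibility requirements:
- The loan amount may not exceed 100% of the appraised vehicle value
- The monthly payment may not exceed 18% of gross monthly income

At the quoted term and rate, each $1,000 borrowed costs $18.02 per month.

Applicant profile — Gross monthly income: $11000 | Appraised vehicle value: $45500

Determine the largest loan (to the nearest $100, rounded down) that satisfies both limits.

$45,500

Payment cap: 18% × $11,000 = $1,980/month.
At $18.02 per $1,000, that supports 1,980/18.02 × 1,000 ≈ $109,877 → $109,800.
LTV cap: 100% × $45,500 = $45,500 → $45,500.
Binding constraint: loan-to-value.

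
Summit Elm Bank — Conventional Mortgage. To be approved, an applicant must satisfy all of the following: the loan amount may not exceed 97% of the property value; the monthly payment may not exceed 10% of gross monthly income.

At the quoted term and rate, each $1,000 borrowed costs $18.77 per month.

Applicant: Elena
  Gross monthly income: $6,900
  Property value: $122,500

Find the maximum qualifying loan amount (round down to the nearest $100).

Payment cap: 10% × $6,900 = $690/month.
At $18.77 per $1,000, that supports 690/18.77 × 1,000 ≈ $36,760 → $36,700.
LTV cap: 97% × $122,500 = $118,825 → $118,800.
Binding constraint: payment-to-income.

$36,700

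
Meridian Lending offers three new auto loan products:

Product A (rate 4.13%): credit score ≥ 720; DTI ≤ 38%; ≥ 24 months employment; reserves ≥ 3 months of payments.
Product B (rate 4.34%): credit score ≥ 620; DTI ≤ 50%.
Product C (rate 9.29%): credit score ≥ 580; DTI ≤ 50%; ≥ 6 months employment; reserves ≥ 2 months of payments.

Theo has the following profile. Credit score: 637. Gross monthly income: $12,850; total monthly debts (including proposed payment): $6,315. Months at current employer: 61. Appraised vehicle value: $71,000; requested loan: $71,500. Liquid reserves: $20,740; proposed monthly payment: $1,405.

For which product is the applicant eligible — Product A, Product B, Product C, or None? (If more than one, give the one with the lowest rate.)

DTI = 6,315/12,850 = 49.1%.
LTV = 71,500/71,000 = 100.7%.
Reserves = 20,740/1,405 = 14.8 months.
Product A: score 637 < 720; DTI 49.1% > 38%; employment 61 ≥ 24 mo; reserves 14.8 ≥ 3 mo → does not qualify.
Product B: score 637 ≥ 620; DTI 49.1% ≤ 50% → qualifies.
Product C: score 637 ≥ 580; DTI 49.1% ≤ 50%; employment 61 ≥ 6 mo; reserves 14.8 ≥ 2 mo → qualifies.
Qualifying: Product B, Product C. Lowest rate is 4.34% → Product B.

Product B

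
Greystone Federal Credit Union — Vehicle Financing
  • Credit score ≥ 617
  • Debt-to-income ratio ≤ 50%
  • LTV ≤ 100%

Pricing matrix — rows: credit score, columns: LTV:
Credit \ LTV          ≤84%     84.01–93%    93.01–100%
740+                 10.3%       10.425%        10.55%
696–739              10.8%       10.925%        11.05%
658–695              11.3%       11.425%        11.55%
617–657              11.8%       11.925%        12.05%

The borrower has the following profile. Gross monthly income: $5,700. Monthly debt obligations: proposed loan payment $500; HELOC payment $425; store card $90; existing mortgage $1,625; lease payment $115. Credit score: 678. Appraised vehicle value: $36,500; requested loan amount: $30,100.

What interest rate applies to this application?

11.3%

Credit score 678 ≥ 617; Total monthly debts = (500 + 425 + 90 + 1,625 + 115) = 2,755. DTI: 2,755 ÷ 5,700 = 48.3%, within the 50% cap
LTV = 30,100/36,500 = 82.5% ≤ 100%
Row: 678 falls in 658–695. Column: 82.5% falls in ≤84%. Rate = 11.3%.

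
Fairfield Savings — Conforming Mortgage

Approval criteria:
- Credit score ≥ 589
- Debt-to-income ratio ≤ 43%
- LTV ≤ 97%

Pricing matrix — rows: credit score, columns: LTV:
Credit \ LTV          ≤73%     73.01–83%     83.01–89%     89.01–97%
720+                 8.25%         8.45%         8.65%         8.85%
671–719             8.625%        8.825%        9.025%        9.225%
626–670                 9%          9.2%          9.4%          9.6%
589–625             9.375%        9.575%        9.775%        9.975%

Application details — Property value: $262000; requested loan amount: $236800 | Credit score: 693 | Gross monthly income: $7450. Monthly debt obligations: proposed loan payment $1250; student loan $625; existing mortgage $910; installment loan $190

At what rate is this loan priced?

Credit score 693 ≥ 589; Total monthly debts = (1,250 + 625 + 910 + 190) = 2,975. Debt-to-income = 2,975/7,450 = 39.9% — meets 43% limit
Loan-to-value = 236,800/262,000 = 90.4% — pass (97% max)
Credit 693 → row 671–719; LTV 90.4% → column 89.01–97%. Grid cell → 9.225%.

9.225%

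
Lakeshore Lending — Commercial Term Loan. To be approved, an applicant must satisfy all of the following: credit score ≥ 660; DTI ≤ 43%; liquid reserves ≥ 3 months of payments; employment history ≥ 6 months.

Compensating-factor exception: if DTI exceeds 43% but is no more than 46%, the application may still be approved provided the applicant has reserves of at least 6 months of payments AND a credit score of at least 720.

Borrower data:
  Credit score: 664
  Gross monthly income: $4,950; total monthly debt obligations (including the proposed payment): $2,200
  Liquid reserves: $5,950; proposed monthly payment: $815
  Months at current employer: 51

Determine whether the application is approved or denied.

Denied

Credit score 664 ≥ 660 (meets base)
DTI = 2,200/4,950 = 44.4% > 43% — standard DTI limit exceeded.
Liquid reserves cover 5,950/815 = 7.3 months — ≥ 3 required
Employment 51 ≥ 6 months
44.4% falls in the override range (43%–46%), so the compensating-factor test applies.
Override check — reserves: 7.3 mo (ok); score: 664 (below 720).
Compensating-factor requirement not fully met.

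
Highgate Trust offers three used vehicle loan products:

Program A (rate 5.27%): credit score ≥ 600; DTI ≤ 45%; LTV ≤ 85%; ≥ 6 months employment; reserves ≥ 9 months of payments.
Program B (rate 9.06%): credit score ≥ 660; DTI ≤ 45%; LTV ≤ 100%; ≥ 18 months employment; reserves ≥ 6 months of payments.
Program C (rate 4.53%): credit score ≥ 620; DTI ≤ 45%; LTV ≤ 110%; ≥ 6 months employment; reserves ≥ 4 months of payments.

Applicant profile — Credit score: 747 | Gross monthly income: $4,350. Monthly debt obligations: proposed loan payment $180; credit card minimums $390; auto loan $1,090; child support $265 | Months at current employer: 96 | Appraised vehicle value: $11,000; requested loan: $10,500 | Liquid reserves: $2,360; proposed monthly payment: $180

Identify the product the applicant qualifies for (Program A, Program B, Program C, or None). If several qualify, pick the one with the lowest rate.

Program C

Total debts = (180 + 390 + 1,090 + 265) = 1,925; DTI = 1,925/4,350 = 44.3%.
LTV = 10,500/11,000 = 95.5%.
Reserves = 2,360/180 = 13.1 months.
Program A: score 747 ≥ 600; DTI 44.3% ≤ 45%; LTV 95.5% > 85%; employment 96 ≥ 6 mo; reserves 13.1 ≥ 9 mo → does not qualify.
Program B: score 747 ≥ 660; DTI 44.3% ≤ 45%; LTV 95.5% ≤ 100%; employment 96 ≥ 18 mo; reserves 13.1 ≥ 6 mo → qualifies.
Program C: score 747 ≥ 620; DTI 44.3% ≤ 45%; LTV 95.5% ≤ 110%; employment 96 ≥ 6 mo; reserves 13.1 ≥ 4 mo → qualifies.
Qualifying: Program B, Program C. Lowest rate is 4.53% → Program C.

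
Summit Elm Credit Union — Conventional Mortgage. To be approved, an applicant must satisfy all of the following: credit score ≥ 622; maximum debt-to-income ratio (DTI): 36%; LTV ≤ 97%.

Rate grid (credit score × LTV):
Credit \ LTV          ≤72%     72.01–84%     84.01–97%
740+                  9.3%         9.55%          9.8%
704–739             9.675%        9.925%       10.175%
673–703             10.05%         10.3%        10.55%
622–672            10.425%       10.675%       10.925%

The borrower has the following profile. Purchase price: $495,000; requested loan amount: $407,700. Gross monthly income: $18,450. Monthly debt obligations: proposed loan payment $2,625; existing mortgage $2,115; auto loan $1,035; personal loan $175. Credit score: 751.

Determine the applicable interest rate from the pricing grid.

9.55%

Credit score 751 ≥ 622; Total monthly debts = (2,625 + 2,115 + 1,035 + 175) = 5,950. DTI: 5,950 ÷ 18,450 = 32.2%, within the 36% cap
Loan-to-value = 407,700/495,000 = 82.4% — pass (97% max)
Credit 751 → row 740+; LTV 82.4% → column 72.01–84%. Grid cell → 9.55%.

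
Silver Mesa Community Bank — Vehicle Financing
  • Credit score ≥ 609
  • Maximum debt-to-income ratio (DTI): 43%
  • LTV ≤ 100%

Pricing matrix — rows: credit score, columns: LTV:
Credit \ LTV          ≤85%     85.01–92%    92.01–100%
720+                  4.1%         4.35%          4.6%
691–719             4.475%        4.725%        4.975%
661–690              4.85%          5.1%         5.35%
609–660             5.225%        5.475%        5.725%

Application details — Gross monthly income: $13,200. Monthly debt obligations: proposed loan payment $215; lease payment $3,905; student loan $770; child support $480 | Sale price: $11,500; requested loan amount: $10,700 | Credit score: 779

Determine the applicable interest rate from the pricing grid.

Credit score 779 ≥ 609; Total monthly debts = (215 + 3,905 + 770 + 480) = 5,370. DTI = 5,370/13,200 = 40.7% ≤ 43%
Loan-to-value = 10,700/11,500 = 93% — pass (100% max)
Credit 779 → row 720+; LTV 93% → column 92.01–100%. Grid cell → 4.6%.

4.6%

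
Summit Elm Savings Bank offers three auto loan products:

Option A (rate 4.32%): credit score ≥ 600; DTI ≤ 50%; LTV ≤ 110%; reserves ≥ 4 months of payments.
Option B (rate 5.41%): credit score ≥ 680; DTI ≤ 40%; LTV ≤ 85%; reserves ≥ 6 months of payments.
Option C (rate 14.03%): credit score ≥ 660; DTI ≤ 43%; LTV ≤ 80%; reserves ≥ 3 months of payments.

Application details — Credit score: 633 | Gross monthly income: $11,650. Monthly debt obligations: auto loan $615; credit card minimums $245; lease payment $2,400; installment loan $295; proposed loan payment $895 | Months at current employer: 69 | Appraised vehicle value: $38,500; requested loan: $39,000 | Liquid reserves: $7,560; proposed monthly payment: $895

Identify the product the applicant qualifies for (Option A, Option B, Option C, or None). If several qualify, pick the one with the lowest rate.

Total debts = (615 + 245 + 2,400 + 295 + 895) = 4,450; DTI = 4,450/11,650 = 38.2%.
LTV = 39,000/38,500 = 101.3%.
Reserves = 7,560/895 = 8.4 months.
Option A: score 633 ≥ 600; DTI 38.2% ≤ 50%; LTV 101.3% ≤ 110%; reserves 8.4 ≥ 4 mo → qualifies.
Option B: score 633 < 680; DTI 38.2% ≤ 40%; LTV 101.3% > 85%; reserves 8.4 ≥ 6 mo → does not qualify.
Option C: score 633 < 660; DTI 38.2% ≤ 43%; LTV 101.3% > 80%; reserves 8.4 ≥ 3 mo → does not qualify.

Option A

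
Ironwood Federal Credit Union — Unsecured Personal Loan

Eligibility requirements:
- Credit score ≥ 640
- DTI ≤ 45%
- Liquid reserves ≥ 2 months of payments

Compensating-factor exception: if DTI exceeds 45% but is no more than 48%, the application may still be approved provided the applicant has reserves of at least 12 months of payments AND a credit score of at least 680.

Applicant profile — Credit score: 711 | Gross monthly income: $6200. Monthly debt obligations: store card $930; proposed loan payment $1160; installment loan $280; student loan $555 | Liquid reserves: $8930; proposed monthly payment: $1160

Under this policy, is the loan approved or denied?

Credit score 711 ≥ 640 (meets base)
Total debts = (930 + 1,160 + 280 + 555) = 2,925. DTI: 2,925 ÷ 6,200 = 47.2%, over the 45% base limit.
Reserves: 8,930 ÷ 1,160 = 7.7 months (meets 2-month minimum)
DTI 47.2% is within the 45%–48% exception band; checking compensating factors.
Reserves 7.7 < 12 months; credit score 711 ≥ 680.
Override conditions not both satisfied; exception does not apply.

Denied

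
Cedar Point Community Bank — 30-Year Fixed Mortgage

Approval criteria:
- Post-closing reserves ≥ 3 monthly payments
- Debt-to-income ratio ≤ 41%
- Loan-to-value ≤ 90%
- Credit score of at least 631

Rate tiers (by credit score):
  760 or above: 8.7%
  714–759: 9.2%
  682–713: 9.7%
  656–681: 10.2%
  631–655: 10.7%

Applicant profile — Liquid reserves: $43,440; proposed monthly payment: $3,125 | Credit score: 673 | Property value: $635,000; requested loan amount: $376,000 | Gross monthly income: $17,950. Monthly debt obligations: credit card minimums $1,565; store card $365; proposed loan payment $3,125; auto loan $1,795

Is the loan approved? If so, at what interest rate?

Credit score 673 ≥ 631 (meets minimum)
LTV: 376,000 ÷ 635,000 = 59.2%, within 90% cap
Reserves: 43,440 ÷ 3,125 = 13.9 months (meets 3-month minimum)
Total monthly debts = (1,565 + 365 + 3,125 + 1,795) = 6,850. Debt-to-income = 6,850/17,950 = 38.2% — meets 41% limit
All requirements met. Score 673 falls in the 656–681 tier → 10.2%.

Approved at 10.2%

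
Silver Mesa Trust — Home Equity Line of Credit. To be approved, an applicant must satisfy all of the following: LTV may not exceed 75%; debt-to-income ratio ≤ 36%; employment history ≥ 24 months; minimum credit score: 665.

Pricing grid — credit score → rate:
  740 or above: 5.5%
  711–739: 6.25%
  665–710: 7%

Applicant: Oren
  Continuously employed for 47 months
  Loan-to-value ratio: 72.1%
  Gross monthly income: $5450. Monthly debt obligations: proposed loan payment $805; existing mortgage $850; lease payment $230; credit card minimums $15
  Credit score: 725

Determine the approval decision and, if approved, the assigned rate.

Credit score 725 ≥ 665 (meets minimum)
Total monthly debts = (805 + 850 + 230 + 15) = 1,900. DTI = 1,900/5,450 = 34.9% ≤ 36%
Employment 47 ≥ 24 months
LTV 72.1% ≤ 75%
All requirements met. Score 725 falls in the 711–739 tier → 6.25%.

Approved at 6.25%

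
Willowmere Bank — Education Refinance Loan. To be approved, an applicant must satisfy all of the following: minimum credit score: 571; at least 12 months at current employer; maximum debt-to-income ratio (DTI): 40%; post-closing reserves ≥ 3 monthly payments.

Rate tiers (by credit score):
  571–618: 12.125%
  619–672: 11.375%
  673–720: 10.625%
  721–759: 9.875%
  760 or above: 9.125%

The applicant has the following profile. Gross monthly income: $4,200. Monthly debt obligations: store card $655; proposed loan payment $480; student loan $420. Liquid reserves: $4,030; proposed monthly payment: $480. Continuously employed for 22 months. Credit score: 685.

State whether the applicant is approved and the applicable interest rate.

Approved at 10.625%

Credit score 685 ≥ 571 (meets minimum)
Employment 22 ≥ 12 months
Reserves: 4,030 ÷ 480 = 8.4 months (meets 3-month minimum)
Total monthly debts = (655 + 480 + 420) = 1,555. DTI: 1,555 ÷ 4,200 = 37%, within the 40% cap
All requirements met. Score 685 falls in the 673–720 tier → 10.625%.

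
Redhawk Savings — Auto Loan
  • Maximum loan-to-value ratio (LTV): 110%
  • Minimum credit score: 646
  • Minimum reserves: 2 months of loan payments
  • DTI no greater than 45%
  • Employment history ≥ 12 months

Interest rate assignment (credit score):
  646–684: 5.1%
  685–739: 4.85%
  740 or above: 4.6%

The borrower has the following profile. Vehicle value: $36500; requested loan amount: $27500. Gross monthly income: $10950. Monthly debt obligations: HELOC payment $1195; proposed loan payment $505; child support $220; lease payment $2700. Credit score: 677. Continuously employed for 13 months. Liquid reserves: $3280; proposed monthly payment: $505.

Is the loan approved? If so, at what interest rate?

Approved at 5.1%

Credit score 677 ≥ 646 (meets minimum)
Reserves = 3,280/505 = 6.5 months ≥ 2
Total monthly debts = (1,195 + 505 + 220 + 2,700) = 4,620. DTI: 4,620 ÷ 10,950 = 42.2%, within the 45% cap
Employment 13 ≥ 12 months
Loan-to-value = 27,500/36,500 = 75.3% — pass (110% max)
All requirements met. Score 677 falls in the 646–684 tier → 5.1%.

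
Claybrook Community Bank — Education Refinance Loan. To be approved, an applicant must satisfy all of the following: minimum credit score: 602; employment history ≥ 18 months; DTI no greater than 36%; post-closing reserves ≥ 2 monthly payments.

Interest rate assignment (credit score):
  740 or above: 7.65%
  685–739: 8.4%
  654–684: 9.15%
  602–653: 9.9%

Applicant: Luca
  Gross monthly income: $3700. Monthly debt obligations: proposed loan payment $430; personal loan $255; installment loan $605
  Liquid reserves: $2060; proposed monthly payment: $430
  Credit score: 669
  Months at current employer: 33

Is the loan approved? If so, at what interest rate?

Approved at 9.15%

Credit score 669 ≥ 602 (meets minimum)
Employment 33 ≥ 18 months
Reserves = 2,060/430 = 4.8 months ≥ 2
Total monthly debts = (430 + 255 + 605) = 1,290. DTI = 1,290/3,700 = 34.9% ≤ 36%
All requirements met. Score 669 falls in the 654–684 tier → 9.15%.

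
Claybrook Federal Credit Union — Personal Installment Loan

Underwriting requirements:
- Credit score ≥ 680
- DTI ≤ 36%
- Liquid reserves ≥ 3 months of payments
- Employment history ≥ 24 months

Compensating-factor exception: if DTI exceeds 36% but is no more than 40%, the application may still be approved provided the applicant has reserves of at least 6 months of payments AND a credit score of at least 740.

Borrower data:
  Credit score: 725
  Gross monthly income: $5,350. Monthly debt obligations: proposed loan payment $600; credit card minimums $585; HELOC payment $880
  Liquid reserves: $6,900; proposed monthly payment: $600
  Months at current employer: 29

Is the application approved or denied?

Denied

Credit score 725 ≥ 680 (meets base)
Total debts = (600 + 585 + 880) = 2,065. DTI = 2,065/5,350 = 38.6% > 36% — standard DTI limit exceeded.
Reserves: 6,900 ÷ 600 = 11.5 months (meets 3-month minimum)
Employment 29 ≥ 24 months
38.6% falls in the override range (36%–40%), so the compensating-factor test applies.
Reserves 11.5 ≥ 6 months; credit score 725 < 740.
Compensating-factor requirement not fully met.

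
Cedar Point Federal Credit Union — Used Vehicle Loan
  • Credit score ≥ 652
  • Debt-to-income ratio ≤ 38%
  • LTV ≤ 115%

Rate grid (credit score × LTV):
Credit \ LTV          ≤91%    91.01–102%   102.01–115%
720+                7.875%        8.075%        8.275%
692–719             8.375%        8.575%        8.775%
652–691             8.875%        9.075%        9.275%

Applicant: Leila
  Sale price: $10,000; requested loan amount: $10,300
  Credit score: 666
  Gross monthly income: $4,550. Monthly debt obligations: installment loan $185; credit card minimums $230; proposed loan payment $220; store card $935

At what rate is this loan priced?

Credit score 666 ≥ 652; Total monthly debts = (185 + 230 + 220 + 935) = 1,570. DTI: 1,570 ÷ 4,550 = 34.5%, within the 38% cap
Loan-to-value = 10,300/10,000 = 103% — pass (115% max)
Credit 666 → row 652–691; LTV 103% → column 102.01–115%. Grid cell → 9.275%.

9.275%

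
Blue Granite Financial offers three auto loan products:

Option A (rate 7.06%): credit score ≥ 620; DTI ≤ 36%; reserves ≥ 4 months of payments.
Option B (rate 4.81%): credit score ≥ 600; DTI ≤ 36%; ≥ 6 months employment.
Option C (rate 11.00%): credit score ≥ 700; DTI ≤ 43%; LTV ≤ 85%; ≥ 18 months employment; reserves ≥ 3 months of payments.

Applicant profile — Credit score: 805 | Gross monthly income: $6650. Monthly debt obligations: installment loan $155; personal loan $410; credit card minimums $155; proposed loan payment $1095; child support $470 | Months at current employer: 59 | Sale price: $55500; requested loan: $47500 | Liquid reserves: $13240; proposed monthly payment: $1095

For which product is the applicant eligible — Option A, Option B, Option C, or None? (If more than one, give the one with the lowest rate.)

Total debts = (155 + 410 + 155 + 1,095 + 470) = 2,285; DTI = 2,285/6,650 = 34.4%.
LTV = 47,500/55,500 = 85.6%.
Reserves = 13,240/1,095 = 12.1 months.
Option A: score 805 ≥ 620; DTI 34.4% ≤ 36%; reserves 12.1 ≥ 4 mo → qualifies.
Option B: score 805 ≥ 600; DTI 34.4% ≤ 36%; employment 59 ≥ 6 mo → qualifies.
Option C: score 805 ≥ 700; DTI 34.4% ≤ 43%; LTV 85.6% > 85%; employment 59 ≥ 18 mo; reserves 12.1 ≥ 3 mo → does not qualify.
Qualifying: Option A, Option B. Lowest rate is 4.81% → Option B.

Option B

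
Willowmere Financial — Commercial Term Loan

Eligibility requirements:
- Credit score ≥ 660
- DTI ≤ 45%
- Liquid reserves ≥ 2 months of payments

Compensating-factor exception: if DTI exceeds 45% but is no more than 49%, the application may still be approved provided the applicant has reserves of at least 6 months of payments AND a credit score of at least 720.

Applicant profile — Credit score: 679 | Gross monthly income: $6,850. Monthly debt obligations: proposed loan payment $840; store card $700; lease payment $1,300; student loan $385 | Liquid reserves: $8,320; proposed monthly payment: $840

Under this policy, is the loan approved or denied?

Denied

Credit score 679 ≥ 660 (meets base)
Total debts = (840 + 700 + 1,300 + 385) = 3,225. DTI = 3,225/6,850 = 47.1% > 45% — standard DTI limit exceeded.
Liquid reserves cover 8,320/840 = 9.9 months — ≥ 2 required
DTI 47.1% is within the 45%–49% exception band; checking compensating factors.
Reserves 9.9 ≥ 6 months; credit score 679 < 720.
Compensating-factor requirement not fully met.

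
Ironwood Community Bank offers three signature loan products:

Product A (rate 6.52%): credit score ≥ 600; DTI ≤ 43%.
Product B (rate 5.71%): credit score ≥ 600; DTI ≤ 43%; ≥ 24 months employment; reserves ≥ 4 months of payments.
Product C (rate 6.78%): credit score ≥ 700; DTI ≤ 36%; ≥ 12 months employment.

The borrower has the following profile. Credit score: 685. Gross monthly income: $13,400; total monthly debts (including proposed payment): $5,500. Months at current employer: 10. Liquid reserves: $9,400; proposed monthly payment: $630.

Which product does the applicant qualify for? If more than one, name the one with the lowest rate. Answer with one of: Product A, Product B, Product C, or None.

DTI = 5,500/13,400 = 41%.
Reserves = 9,400/630 = 14.9 months.
Product A: score 685 ≥ 600; DTI 41% ≤ 43% → qualifies.
Product B: score 685 ≥ 600; DTI 41% ≤ 43%; employment 10 < 24 mo; reserves 14.9 ≥ 4 mo → does not qualify.
Product C: score 685 < 700; DTI 41% > 36%; employment 10 < 12 mo → does not qualify.

Product A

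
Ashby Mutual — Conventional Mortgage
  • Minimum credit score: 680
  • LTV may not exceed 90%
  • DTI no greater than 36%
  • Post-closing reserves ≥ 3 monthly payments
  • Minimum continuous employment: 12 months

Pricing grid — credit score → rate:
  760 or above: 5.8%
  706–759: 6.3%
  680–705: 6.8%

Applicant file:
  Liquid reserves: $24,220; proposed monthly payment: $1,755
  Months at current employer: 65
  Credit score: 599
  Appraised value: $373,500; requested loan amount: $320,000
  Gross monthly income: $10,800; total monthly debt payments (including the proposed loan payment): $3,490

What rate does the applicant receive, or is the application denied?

Denied

Credit score 599 < 680 (below minimum)
LTV = 320,000/373,500 = 85.7% ≤ 90%
Employment 65 ≥ 12 months
Reserves = 24,220/1,755 = 13.8 months ≥ 3
DTI: 3,490 ÷ 10,800 = 32.3%, within the 36% cap
Not all requirements met → denied.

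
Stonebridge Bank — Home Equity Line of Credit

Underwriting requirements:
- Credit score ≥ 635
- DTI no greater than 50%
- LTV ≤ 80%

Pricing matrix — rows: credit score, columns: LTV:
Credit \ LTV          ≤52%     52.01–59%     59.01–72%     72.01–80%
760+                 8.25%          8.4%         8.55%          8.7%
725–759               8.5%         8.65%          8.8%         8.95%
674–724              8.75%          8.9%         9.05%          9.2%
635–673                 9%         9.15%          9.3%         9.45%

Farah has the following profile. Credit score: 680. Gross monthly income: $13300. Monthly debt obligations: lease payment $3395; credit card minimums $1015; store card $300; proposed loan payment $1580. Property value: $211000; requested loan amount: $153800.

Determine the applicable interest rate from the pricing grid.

9.2%

Credit score 680 ≥ 635; Total monthly debts = (3,395 + 1,015 + 300 + 1,580) = 6,290. Debt-to-income = 6,290/13,300 = 47.3% — meets 50% limit
LTV = 153,800/211,000 = 72.9% ≤ 80%
Score 680 is in the 674–724 band; LTV 72.9% is in the 72.01–80% band → 9.2%.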